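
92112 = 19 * 4848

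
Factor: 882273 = 3^1*7^1*42013^1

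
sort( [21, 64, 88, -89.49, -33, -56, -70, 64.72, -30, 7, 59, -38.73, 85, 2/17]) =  [-89.49, -70, -56, -38.73, -33, -30, 2/17, 7, 21, 59, 64, 64.72, 85, 88]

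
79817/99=806 + 23/99≈806.23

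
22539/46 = 489 + 45/46 ≈ 489.98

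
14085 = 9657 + 4428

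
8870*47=416890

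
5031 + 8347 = 13378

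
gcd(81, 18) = 9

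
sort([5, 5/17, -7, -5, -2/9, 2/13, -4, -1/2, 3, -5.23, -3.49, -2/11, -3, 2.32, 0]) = [-7, -5.23, -5, -4, -3.49, -3, -1/2, -2/9, -2/11, 0, 2/13, 5/17, 2.32, 3, 5]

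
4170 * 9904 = 41299680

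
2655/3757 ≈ 0.707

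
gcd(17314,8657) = 8657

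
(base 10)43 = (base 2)101011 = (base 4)223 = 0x2b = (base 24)1j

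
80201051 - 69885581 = 10315470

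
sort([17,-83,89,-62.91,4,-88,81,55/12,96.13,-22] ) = [-88,-83,-62.91,-22,4,55/12,17,81,89,96.13] 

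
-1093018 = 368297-1461315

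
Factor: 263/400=2^(-4)*5^(-2)*263^1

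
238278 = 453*526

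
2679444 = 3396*789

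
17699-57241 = -39542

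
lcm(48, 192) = 192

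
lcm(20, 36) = 180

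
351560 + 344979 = 696539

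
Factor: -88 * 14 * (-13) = 2^4 * 7^1 * 11^1 * 13^1 = 16016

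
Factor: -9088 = -1 * 2^7 * 71^1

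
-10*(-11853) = 118530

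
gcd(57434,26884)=1222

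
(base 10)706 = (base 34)kq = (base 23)17g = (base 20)1f6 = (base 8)1302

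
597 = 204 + 393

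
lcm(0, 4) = 0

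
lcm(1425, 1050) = 19950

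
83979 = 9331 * 9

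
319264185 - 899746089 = -580481904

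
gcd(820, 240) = 20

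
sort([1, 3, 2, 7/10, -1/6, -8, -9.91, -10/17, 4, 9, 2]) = [-9.91, -8, -10/17, -1/6, 7/10, 1, 2, 2, 3, 4, 9]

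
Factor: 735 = 3^1*5^1*7^2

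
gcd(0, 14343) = 14343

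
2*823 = 1646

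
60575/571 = 106 + 49/571≈106.09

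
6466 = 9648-3182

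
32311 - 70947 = -38636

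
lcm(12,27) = 108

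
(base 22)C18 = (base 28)7CE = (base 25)98D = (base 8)13316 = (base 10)5838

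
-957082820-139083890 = -1096166710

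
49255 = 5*9851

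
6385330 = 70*91219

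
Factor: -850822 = -1 * 2^1 * 7^1 * 60773^1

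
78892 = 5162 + 73730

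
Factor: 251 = 251^1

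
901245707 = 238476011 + 662769696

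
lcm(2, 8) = 8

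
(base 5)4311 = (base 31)in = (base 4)21011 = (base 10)581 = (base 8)1105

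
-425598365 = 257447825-683046190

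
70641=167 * 423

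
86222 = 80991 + 5231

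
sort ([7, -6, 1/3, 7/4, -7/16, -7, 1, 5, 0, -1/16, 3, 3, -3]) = [-7, -6, -3, -7/16, -1/16, 0, 1/3, 1, 7/4, 3, 3, 5, 7]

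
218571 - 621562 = -402991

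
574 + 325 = 899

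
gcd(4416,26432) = 64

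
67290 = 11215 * 6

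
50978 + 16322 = 67300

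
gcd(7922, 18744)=2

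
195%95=5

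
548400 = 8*68550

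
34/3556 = 17/1778 ≈ 0.00956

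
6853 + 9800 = 16653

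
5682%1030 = 532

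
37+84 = 121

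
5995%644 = 199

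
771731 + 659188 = 1430919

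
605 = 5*121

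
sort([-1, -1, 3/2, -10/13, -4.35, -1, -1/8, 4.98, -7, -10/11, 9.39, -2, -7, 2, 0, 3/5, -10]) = [-10, -7, -7, -4.35, -2, -1, -1, -1, -10/11, -10/13, -1/8, 0, 3/5, 3/2, 2, 4.98, 9.39]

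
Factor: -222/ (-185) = 2^1 * 3^1 * 5^ (-1) = 6/5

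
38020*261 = 9923220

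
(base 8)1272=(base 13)419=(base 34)ki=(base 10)698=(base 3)221212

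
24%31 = 24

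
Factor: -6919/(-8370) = 2^(-1)*3^(-3)*5^(-1)*11^1*17^1*31^(-1)*37^1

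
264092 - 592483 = -328391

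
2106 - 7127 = -5021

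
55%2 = 1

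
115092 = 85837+29255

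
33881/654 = 51 + 527/654 ≈ 51.81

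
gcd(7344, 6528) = 816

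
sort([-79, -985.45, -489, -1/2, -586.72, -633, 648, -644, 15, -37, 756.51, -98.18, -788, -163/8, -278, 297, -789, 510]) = [-985.45, -789, -788, -644, -633, -586.72, -489, -278, -98.18, -79, -37, -163/8, -1/2, 15, 297, 510, 648, 756.51]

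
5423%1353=11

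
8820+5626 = 14446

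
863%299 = 265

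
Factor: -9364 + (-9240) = -1 * 2^2 * 4651^1 = -18604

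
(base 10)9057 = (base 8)21541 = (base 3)110102110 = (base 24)fh9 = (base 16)2361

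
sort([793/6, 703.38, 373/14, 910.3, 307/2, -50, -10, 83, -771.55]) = [-771.55, -50, -10, 373/14, 83, 793/6, 307/2, 703.38, 910.3]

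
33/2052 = 11/684 ≈ 0.0161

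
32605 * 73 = 2380165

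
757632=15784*48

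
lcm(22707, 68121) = 68121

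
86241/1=86241=86241.00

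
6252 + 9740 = 15992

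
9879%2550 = 2229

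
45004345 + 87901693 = 132906038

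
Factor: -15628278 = -1 * 2^1 * 3^1 * 31^1 * 73^1 * 1151^1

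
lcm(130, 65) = 130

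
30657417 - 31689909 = -1032492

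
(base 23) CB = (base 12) 1BB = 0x11F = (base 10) 287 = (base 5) 2122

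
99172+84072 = 183244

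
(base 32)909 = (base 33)8fi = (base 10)9225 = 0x2409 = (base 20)1315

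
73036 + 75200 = 148236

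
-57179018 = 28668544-85847562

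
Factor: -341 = -1 * 11^1 * 31^1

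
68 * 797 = 54196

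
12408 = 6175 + 6233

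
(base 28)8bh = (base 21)ek3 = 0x19c5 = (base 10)6597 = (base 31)6qp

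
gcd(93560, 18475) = 5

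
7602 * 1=7602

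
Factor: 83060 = 2^2*5^1*4153^1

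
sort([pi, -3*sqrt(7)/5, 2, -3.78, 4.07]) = [-3.78, -3*sqrt(7)/5, 2, pi, 4.07]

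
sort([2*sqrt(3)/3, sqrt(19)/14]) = [sqrt(19)/14, 2*sqrt(3)/3]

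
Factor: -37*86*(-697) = 2^1*17^1*37^1*41^1*43^1 = 2217854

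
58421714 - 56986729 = 1434985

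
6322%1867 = 721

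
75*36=2700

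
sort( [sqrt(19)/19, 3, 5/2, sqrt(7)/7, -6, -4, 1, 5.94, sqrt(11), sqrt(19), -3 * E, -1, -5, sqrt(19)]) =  [-3 * E, -6, -5, -4, -1, sqrt(19)/19, sqrt(7)/7, 1, 5/2, 3, sqrt(11), sqrt(19), sqrt(19), 5.94]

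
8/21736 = 1/2717 ≈ 0.000368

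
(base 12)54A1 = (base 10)9337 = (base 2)10010001111001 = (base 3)110210211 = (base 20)136H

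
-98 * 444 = -43512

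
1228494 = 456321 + 772173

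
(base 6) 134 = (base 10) 58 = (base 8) 72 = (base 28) 22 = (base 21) 2g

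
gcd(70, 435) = 5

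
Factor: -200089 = -1 * 19^1 * 10531^1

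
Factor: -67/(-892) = 2^(-2) * 67^1 * 223^(-1)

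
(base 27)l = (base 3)210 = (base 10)21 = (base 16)15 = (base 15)16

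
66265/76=871 + 69/76 ≈ 871.91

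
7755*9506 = 73719030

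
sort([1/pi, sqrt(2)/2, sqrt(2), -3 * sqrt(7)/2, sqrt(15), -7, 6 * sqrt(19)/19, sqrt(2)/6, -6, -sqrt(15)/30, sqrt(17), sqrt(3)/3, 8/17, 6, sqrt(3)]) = [-7, -6, -3 * sqrt(7)/2, -sqrt(15)/30, sqrt(2)/6, 1/pi, 8/17, sqrt(3)/3, sqrt(2)/2, 6 * sqrt(19)/19, sqrt(2), sqrt(3), sqrt(15), sqrt(17), 6]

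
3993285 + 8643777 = 12637062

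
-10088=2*(-5044)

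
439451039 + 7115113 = 446566152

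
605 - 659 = -54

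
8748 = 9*972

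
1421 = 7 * 203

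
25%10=5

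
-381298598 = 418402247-799700845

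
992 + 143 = 1135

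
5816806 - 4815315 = 1001491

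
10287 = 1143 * 9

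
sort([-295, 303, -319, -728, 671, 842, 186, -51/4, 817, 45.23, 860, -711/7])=[-728, -319, -295, -711/7, -51/4, 45.23, 186, 303, 671, 817, 842, 860]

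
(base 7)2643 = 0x3f3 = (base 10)1011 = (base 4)33303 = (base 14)523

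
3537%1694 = 149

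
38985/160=243 + 21/32 ≈ 243.66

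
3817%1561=695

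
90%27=9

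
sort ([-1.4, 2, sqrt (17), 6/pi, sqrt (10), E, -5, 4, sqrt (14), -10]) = [-10, -5, -1.4, 6/pi, 2, E, sqrt (10), sqrt (14), 4, sqrt (17)]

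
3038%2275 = 763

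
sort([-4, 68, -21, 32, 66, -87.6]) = [-87.6, -21, -4, 32, 66, 68]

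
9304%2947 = 463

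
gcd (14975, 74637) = 1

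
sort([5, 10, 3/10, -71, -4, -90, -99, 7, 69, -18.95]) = [-99, -90, -71, -18.95, -4, 3/10, 5, 7, 10, 69]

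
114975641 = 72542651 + 42432990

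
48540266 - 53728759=-5188493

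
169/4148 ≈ 0.0407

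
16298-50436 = -34138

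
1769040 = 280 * 6318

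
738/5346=41/297 ≈ 0.138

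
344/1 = 344 = 344.00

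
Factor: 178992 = 2^4*3^2*11^1*113^1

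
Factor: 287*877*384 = 2^7*3^1*7^1*41^1*877^1 = 96652416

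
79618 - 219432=-139814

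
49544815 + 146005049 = 195549864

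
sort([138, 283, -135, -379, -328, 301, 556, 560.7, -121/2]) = [-379, -328, -135, -121/2, 138, 283, 301, 556, 560.7]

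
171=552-381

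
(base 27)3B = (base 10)92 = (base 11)84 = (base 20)4C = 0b1011100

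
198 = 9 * 22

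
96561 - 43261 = 53300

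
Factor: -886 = -1 * 2^1 * 443^1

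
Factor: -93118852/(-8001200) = 2^(-2)*5^(-2)*83^(-1)*241^(-1)*271^1*85903^1 = 23279713/2000300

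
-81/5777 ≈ -0.0140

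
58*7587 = 440046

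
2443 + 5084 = 7527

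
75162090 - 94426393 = -19264303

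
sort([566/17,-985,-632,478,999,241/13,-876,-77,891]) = [-985,-876,-632,-77,241/13,566/17,478,891,999]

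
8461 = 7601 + 860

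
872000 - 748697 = 123303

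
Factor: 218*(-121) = -1*2^1*11^2*109^1 = -26378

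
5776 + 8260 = 14036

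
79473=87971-8498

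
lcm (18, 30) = 90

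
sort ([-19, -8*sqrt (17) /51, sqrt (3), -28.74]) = [-28.74, -19, -8*sqrt (17) /51, sqrt (3)]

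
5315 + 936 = 6251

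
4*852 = 3408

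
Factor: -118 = -1*2^1*59^1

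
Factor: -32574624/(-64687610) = 2^4*3^1*5^(-1)*13^(-1)*23^1*14753^1*497597^(-1) = 16287312/32343805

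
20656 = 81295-60639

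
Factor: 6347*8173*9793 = 7^1*11^2*577^1*743^1*1399^1 = 508002385583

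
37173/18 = 12391/6 ≈ 2065.17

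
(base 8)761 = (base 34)el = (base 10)497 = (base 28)hl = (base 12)355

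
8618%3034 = 2550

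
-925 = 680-1605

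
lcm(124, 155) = 620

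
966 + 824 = 1790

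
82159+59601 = 141760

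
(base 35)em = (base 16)200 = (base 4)20000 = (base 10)512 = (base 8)1000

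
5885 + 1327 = 7212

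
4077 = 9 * 453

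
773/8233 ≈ 0.0939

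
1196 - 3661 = -2465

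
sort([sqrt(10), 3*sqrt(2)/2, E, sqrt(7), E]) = [3*sqrt(2)/2, sqrt(7), E, E, sqrt(10)]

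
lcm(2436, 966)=56028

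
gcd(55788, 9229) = 1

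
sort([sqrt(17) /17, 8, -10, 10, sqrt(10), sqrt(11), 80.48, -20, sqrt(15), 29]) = [-20, -10, sqrt(17) /17, sqrt(10), sqrt(11), sqrt(15), 8, 10, 29, 80.48]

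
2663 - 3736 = -1073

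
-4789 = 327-5116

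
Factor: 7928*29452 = 2^5*37^1*199^1*991^1 = 233495456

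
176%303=176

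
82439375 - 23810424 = 58628951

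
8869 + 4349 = 13218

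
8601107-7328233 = 1272874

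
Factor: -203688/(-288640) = 2^(-4)*3^3*5^(-1)*11^(-1)*23^1 = 621/880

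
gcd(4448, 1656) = 8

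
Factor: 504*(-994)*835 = -1*2^4*3^2*5^1*7^2*71^1*167^1 = -418314960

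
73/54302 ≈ 0.00134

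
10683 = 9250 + 1433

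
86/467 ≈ 0.184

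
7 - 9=-2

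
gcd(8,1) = 1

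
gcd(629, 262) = 1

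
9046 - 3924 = 5122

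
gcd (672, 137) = 1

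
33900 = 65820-31920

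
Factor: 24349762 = 2^1*1213^1*10037^1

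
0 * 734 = 0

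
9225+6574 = 15799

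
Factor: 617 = 617^1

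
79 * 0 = 0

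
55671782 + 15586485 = 71258267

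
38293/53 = 722 + 27/53 ≈ 722.51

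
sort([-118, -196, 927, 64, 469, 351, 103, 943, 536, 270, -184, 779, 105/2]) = [-196, -184, -118, 105/2, 64, 103, 270, 351, 469, 536, 779, 927, 943]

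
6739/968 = 6 + 931/968 ≈ 6.96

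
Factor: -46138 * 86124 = -1 * 2^3 * 3^1 * 17^1 * 23^1 * 59^1 * 7177^1 = -3973589112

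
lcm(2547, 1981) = 17829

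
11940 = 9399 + 2541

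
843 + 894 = 1737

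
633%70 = 3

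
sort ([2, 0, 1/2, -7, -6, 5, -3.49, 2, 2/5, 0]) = [-7, -6, -3.49, 0, 0, 2/5, 1/2, 2, 2, 5]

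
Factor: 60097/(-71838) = -1 * 2^(-1) * 3^(-2) * 13^(-1) * 19^1 * 307^(-1) * 3163^1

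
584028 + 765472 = 1349500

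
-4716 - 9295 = -14011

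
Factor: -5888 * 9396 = -1 * 2^10 * 3^4 * 23^1 * 29^1 = -55323648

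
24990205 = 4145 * 6029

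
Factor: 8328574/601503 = 2^1 * 3^(-1) * 7^(-1) * 19^1 * 61^1 * 3593^1 * 28643^(-1)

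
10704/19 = 563 + 7/19 ≈ 563.37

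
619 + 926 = 1545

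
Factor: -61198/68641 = -1*2^1*37^1*83^(-1) = -74/83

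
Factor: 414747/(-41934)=-1 * 2^(-1) * 3^2 * 29^(-1) * 241^(-1) * 15361^1=-138249/13978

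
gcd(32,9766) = 2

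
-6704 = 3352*(-2)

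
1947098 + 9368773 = 11315871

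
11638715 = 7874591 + 3764124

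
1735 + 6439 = 8174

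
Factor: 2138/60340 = 2^(-1) * 5^(-1) * 7^(-1) * 431^(-1) * 1069^1 = 1069/30170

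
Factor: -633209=-1 * 633209^1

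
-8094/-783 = 2698/261 ≈ 10.34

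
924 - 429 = 495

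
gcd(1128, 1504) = 376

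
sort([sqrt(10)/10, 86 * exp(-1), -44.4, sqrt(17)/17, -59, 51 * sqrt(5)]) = [-59, -44.4, sqrt(17)/17, sqrt(10)/10, 86 * exp(-1), 51 * sqrt(5)]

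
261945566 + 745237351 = 1007182917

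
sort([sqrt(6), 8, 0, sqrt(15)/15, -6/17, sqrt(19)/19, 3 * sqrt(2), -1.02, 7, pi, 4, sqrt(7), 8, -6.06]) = [-6.06, -1.02, -6/17, 0, sqrt(19)/19, sqrt(15)/15, sqrt(6), sqrt(7), pi, 4, 3 * sqrt(2), 7, 8, 8]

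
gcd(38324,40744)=44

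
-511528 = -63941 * 8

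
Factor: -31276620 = -1*2^2*3^2*5^1*47^1*3697^1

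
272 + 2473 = 2745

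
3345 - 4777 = -1432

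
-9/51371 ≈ -0.000175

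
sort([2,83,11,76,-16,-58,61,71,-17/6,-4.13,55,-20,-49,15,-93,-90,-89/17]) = [-93,-90,-58,-49,-20,-16,-89/17,-4.13,-17/6,2,11,15,55,61,71,76,83]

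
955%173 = 90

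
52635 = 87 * 605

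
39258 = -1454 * (-27)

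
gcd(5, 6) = 1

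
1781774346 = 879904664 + 901869682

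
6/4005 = 2/1335 ≈ 0.00150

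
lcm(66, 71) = 4686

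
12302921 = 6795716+5507205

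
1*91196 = 91196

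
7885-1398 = 6487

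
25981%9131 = 7719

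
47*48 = 2256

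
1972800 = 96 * 20550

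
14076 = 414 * 34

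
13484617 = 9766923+3717694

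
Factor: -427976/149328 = -1*2^(-1)*3^(-2)*17^(-1)*877^1 = -877/306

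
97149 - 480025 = -382876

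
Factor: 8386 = 2^1*7^1*599^1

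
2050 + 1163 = 3213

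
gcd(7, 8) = 1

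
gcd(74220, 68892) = 12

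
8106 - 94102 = -85996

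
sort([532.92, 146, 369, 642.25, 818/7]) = [818/7, 146, 369, 532.92, 642.25]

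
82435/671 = 122 + 573/671 ≈ 122.85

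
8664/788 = 10 + 196/197 ≈ 10.99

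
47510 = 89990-42480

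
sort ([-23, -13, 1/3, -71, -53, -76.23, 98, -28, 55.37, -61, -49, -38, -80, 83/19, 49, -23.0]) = [-80, -76.23, -71, -61, -53, -49, -38, -28, -23, -23.0, -13, 1/3, 83/19, 49, 55.37, 98]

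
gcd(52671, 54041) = 1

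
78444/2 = 39222 = 39222.00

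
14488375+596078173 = 610566548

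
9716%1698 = 1226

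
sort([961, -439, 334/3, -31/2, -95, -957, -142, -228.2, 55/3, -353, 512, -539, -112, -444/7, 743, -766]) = [-957, -766, -539, -439, -353, -228.2, -142, -112, -95, -444/7, -31/2, 55/3, 334/3, 512, 743, 961]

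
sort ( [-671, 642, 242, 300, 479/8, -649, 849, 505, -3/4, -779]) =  [-779, -671, -649, -3/4, 479/8, 242, 300, 505, 642, 849]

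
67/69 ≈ 0.971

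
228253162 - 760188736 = -531935574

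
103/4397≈0.0234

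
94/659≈0.143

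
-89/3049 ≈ -0.0292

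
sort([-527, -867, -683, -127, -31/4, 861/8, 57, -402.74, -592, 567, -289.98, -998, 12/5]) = [-998, -867, -683, -592, -527, -402.74, -289.98, -127, -31/4, 12/5, 57, 861/8, 567]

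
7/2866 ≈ 0.00244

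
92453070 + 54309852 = 146762922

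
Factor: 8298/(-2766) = -1 * 3^1 = -3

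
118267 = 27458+90809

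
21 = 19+2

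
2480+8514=10994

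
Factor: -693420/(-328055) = 2^2*3^1*7^(-1)*103^(-1)*127^1 = 1524/721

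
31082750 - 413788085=-382705335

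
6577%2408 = 1761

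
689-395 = 294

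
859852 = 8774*98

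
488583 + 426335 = 914918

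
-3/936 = -1/312 ≈ -0.00321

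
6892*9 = 62028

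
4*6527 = 26108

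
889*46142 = 41020238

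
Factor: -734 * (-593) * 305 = 2^1 * 5^1 * 61^1 * 367^1 * 593^1 = 132754910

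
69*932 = 64308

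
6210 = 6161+49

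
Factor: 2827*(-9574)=-1*2^1*11^1*257^1*4787^1=-27065698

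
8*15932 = 127456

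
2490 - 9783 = -7293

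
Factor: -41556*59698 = -1*2^3*3^1*19^1*1571^1*3463^1 = -2480810088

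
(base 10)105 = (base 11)96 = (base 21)50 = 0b1101001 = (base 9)126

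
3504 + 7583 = 11087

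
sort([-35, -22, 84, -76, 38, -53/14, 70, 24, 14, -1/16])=[-76, -35, -22, -53/14, -1/16, 14, 24, 38, 70, 84]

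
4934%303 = 86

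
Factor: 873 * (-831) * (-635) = 3^3 * 5^1 * 97^1 * 127^1 * 277^1 = 460669005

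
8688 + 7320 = 16008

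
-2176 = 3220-5396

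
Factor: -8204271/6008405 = -1 * 3^1 * 5^(-1) * 13^(-1) * 23^(-1) * 43^1 * 4019^(-1) * 63599^1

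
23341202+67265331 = 90606533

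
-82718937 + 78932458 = -3786479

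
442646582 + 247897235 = 690543817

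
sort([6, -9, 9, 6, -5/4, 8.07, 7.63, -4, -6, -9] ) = [-9, -9, -6, -4, -5/4, 6, 6, 7.63, 8.07, 9] 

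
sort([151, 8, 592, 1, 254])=[1, 8, 151, 254, 592]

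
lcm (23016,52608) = 368256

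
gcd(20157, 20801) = 1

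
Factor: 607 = 607^1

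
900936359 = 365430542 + 535505817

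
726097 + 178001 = 904098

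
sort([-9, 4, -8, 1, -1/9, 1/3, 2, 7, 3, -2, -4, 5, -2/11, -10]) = [-10, -9, -8, -4, -2, -2/11, -1/9, 1/3, 1, 2, 3, 4, 5, 7]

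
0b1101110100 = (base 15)3de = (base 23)1fa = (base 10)884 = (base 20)244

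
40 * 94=3760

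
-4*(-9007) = 36028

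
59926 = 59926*1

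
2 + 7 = 9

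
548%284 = 264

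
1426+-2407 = -981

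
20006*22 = 440132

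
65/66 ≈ 0.985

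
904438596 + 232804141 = 1137242737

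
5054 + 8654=13708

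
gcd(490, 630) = 70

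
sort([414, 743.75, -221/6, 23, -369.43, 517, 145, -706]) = [-706, -369.43, -221/6, 23, 145, 414, 517, 743.75]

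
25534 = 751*34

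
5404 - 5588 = -184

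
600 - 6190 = -5590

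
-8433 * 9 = -75897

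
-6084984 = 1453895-7538879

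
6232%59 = 37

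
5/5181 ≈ 0.000965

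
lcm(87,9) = 261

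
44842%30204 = 14638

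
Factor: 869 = 11^1 * 79^1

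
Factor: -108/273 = -1*2^2*3^2*7^ (-1)*13^ (-1) = -36/91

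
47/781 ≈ 0.0602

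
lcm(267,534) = 534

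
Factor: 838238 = 2^1*107^1*3917^1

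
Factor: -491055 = -1*3^1*5^1*19^1*1723^1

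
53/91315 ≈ 0.000580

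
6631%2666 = 1299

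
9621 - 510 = 9111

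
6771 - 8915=-2144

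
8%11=8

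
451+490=941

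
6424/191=33 + 121/191 ≈ 33.63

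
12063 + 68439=80502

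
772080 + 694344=1466424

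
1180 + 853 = 2033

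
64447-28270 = 36177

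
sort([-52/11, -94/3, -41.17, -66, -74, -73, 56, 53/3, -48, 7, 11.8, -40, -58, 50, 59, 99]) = [-74, -73, -66, -58, -48, -41.17, -40, -94/3, -52/11, 7, 11.8, 53/3, 50, 56, 59, 99]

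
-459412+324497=-134915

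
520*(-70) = -36400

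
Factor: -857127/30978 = -1*2^(-1)*3^(-1)*1721^(-1)*285709^1 = -285709/10326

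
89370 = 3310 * 27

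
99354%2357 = 360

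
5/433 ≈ 0.0115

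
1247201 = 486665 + 760536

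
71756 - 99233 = -27477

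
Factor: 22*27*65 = 2^1*3^3*5^1*11^1*13^1 = 38610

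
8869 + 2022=10891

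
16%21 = 16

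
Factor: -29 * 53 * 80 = -1 * 2^4 * 5^1 * 29^1 * 53^1 = -122960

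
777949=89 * 8741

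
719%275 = 169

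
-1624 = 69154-70778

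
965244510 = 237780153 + 727464357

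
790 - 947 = -157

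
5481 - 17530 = -12049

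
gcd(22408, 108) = 4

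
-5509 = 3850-9359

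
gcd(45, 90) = 45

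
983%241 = 19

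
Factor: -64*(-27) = 2^6*3^3 = 1728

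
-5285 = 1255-6540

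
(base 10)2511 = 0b100111001111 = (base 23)4h4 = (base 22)543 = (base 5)40021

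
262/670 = 131/335 ≈ 0.391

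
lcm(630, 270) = 1890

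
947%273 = 128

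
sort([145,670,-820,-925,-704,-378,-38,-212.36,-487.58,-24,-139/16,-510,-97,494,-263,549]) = [-925,-820,-704,-510,-487.58,-378,-263,-212.36,-97,-38,-24,-139/16,145,494,549,670]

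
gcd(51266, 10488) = 2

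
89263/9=9918 + 1/9 ≈ 9918.11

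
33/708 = 11/236 ≈ 0.0466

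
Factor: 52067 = 52067^1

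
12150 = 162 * 75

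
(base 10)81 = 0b1010001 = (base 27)30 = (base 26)33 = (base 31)2j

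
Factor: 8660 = 2^2*5^1*433^1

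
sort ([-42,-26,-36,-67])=[-67,-42,-36,-26]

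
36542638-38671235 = -2128597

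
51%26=25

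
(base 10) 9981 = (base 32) 9nt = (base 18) 1ce9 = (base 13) 470a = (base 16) 26fd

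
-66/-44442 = 11/7407 ≈ 0.00149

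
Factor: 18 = 2^1*3^2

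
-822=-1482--660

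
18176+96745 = 114921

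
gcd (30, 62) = 2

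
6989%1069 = 575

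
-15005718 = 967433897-982439615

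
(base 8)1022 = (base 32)gi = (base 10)530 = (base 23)101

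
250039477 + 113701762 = 363741239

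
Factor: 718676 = 2^2*7^1*25667^1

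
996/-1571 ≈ -0.634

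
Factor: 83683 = 67^1 * 1249^1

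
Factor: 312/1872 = 2^(-1) * 3^(-1) = 1/6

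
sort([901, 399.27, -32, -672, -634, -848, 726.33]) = [-848, -672, -634, -32, 399.27, 726.33, 901]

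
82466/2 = 41233 = 41233.00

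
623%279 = 65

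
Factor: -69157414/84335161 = -1*2^1*29^(-1)*151^(-1)*1867^1*18521^1*19259^(-1)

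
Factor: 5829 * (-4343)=-1 * 3^1 * 29^1 * 43^1 * 67^1 * 101^1=-25315347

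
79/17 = 4+11/17 ≈ 4.65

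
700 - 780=-80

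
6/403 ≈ 0.0149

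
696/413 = 1 + 283/413 ≈ 1.69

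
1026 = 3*342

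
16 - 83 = -67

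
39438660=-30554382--69993042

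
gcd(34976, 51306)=2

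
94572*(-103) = -9740916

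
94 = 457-363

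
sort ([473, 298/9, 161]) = [298/9, 161, 473]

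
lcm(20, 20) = 20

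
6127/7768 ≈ 0.789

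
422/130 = 211/65 ≈ 3.25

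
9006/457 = 19 + 323/457 ≈ 19.71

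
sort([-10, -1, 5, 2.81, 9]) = [-10, -1, 2.81, 5, 9]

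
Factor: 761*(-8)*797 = -1*2^3*761^1*797^1 = -4852136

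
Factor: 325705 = 5^1*65141^1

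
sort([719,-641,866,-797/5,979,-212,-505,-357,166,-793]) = [-793,-641,-505,-357,-212,-797/5,166,719,866,979]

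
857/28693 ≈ 0.0299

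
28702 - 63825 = -35123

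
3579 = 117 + 3462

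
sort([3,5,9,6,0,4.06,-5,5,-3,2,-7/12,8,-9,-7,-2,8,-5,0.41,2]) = [-9,-7,-5,-5,-3,-2,-7/12,0,0.41,2,2,3,4.06,5,5,6,8,8,9]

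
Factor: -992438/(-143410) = 5^(-1) * 29^1 * 71^1 * 241^1 * 14341^(-1) = 496219/71705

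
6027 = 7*861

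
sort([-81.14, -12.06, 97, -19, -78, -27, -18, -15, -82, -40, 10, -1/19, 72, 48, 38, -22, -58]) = [-82, -81.14, -78, -58, -40, -27, -22, -19, -18, -15, -12.06, -1/19, 10, 38, 48, 72, 97]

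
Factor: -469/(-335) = 5^(-1) * 7^1 = 7/5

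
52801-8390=44411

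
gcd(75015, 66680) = 8335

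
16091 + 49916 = 66007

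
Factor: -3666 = -1*2^1*3^1*13^1*47^1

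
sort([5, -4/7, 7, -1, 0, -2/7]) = [-1, -4/7, -2/7, 0, 5, 7]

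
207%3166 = 207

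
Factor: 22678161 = 3^1 * 11^1 * 23^1 * 29879^1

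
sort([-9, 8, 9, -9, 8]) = [-9, -9, 8, 8, 9]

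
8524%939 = 73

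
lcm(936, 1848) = 72072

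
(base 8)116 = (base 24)36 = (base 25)33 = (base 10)78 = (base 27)2o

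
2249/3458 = 173/266 ≈ 0.650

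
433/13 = 33 + 4/13 ≈ 33.31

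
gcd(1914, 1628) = 22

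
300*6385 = 1915500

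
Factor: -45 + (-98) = -1*11^1*13^1 = -143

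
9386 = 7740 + 1646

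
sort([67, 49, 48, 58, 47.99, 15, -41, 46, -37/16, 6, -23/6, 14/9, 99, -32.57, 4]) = [-41, -32.57, -23/6, -37/16, 14/9, 4, 6, 15, 46, 47.99, 48, 49, 58, 67, 99]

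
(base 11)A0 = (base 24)4E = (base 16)6E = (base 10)110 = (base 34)38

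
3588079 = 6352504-2764425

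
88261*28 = 2471308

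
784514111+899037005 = 1683551116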